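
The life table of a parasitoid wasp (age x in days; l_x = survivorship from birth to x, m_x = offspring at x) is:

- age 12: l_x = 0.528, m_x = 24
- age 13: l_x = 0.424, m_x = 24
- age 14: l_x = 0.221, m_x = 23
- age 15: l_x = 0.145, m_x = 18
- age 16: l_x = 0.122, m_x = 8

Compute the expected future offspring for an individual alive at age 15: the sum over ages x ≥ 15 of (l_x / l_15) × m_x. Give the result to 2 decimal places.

24.73

l_15 = 0.145. Conditional survival from age 15 to x is l_x / l_15.
  x=15: (0.145/0.145) × 18 = 18.0000
  x=16: (0.122/0.145) × 8 = 6.7310
Sum = 18.0000 + 6.7310 = 24.7310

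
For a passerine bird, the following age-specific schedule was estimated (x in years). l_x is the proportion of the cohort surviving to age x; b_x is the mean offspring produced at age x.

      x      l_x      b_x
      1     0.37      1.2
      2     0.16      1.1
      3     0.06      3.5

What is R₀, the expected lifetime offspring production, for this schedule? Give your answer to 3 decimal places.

R₀ = Σ l_x b_x:
  age 1: 0.37 × 1.2 = 0.4440
  age 2: 0.16 × 1.1 = 0.1760
  age 3: 0.06 × 3.5 = 0.2100
R₀ = 0.4440 + 0.1760 + 0.2100 = 0.8300

0.830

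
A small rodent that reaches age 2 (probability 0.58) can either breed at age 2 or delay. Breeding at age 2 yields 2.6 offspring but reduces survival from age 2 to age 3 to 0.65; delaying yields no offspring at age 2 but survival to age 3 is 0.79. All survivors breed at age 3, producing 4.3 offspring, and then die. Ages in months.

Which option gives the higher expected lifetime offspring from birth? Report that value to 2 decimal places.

3.13

breed at age 2: R₀ = 0.58 × (2.6 + 0.65 × 4.3) = 0.58 × 5.3950 = 3.1291
delay to age 3: R₀ = 0.58 × (0.79 × 4.3) = 0.58 × 3.3970 = 1.9703
Higher: breed at age 2 (3.1291).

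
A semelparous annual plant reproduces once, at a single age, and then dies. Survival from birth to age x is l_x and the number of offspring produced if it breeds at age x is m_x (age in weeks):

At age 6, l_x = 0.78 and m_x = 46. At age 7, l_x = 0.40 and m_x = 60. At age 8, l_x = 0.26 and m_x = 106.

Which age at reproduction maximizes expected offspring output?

6

Expected offspring if breeding at age x = l_x × m_x:
  age 6: 0.78 × 46 = 35.880
  age 7: 0.40 × 60 = 24.000
  age 8: 0.26 × 106 = 27.560
Maximum at age 6 (35.880).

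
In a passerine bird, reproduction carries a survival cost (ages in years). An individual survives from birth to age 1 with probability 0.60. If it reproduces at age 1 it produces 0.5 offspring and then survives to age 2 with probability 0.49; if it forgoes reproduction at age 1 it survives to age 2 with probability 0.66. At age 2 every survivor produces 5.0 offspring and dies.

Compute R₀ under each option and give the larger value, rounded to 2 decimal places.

breed at age 1: R₀ = 0.60 × (0.5 + 0.49 × 5.0) = 0.60 × 2.9500 = 1.7700
delay to age 2: R₀ = 0.60 × (0.66 × 5.0) = 0.60 × 3.3000 = 1.9800
Higher: delay to age 2 (1.9800).

1.98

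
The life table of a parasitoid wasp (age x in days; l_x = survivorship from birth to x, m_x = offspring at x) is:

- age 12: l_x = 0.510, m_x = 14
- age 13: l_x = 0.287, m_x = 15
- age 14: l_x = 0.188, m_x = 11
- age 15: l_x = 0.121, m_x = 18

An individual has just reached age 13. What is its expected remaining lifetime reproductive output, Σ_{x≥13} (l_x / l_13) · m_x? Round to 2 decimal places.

l_13 = 0.287. Conditional survival from age 13 to x is l_x / l_13.
  x=13: (0.287/0.287) × 15 = 15.0000
  x=14: (0.188/0.287) × 11 = 7.2056
  x=15: (0.121/0.287) × 18 = 7.5889
Sum = 15.0000 + 7.2056 + 7.5889 = 29.7944

29.79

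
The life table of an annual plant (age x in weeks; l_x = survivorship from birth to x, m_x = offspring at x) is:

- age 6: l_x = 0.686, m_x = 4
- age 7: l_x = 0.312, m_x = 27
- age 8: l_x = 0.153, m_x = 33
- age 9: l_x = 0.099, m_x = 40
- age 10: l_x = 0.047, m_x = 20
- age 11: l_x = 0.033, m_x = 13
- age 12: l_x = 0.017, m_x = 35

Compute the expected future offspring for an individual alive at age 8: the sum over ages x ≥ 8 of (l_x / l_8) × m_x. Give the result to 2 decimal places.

l_8 = 0.153. Conditional survival from age 8 to x is l_x / l_8.
  x=8: (0.153/0.153) × 33 = 33.0000
  x=9: (0.099/0.153) × 40 = 25.8824
  x=10: (0.047/0.153) × 20 = 6.1438
  x=11: (0.033/0.153) × 13 = 2.8039
  x=12: (0.017/0.153) × 35 = 3.8889
Sum = 33.0000 + 25.8824 + 6.1438 + 2.8039 + 3.8889 = 71.7190

71.72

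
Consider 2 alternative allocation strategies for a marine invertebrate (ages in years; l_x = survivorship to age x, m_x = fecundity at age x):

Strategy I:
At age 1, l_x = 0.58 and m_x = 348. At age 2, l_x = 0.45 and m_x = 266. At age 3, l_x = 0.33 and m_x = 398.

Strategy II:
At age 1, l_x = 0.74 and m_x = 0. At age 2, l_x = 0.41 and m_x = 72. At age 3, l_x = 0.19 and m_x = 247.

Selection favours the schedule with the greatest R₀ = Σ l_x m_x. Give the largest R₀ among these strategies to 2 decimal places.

452.88

Strategy I: R₀ = 0.58×348 + 0.45×266 + 0.33×398 = 452.8800
Strategy II: R₀ = 0.74×0 + 0.41×72 + 0.19×247 = 76.4500
Highest R₀: strategy I with 452.8800.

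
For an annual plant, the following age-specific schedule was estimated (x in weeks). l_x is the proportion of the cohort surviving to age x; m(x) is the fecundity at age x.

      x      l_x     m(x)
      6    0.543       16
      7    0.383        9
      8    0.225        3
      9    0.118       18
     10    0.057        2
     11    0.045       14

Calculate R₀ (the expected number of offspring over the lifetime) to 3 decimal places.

15.678

R₀ = Σ l_x m(x):
  age 6: 0.543 × 16 = 8.6880
  age 7: 0.383 × 9 = 3.4470
  age 8: 0.225 × 3 = 0.6750
  age 9: 0.118 × 18 = 2.1240
  age 10: 0.057 × 2 = 0.1140
  age 11: 0.045 × 14 = 0.6300
R₀ = 8.6880 + 3.4470 + 0.6750 + 2.1240 + 0.1140 + 0.6300 = 15.6780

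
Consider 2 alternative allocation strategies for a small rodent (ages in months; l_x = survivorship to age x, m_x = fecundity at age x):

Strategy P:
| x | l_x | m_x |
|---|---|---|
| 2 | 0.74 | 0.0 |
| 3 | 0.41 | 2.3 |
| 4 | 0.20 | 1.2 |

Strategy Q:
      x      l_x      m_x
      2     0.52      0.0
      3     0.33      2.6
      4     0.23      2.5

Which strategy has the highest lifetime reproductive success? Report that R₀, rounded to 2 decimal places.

Strategy P: R₀ = 0.74×0.0 + 0.41×2.3 + 0.20×1.2 = 1.1830
Strategy Q: R₀ = 0.52×0.0 + 0.33×2.6 + 0.23×2.5 = 1.4330
Highest R₀: strategy Q with 1.4330.

1.43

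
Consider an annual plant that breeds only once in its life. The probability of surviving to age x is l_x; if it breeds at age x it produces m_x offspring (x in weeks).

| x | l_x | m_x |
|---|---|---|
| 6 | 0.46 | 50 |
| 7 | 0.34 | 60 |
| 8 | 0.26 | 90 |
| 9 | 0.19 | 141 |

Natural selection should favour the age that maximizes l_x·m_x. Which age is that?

Expected offspring if breeding at age x = l_x × m_x:
  age 6: 0.46 × 50 = 23.000
  age 7: 0.34 × 60 = 20.400
  age 8: 0.26 × 90 = 23.400
  age 9: 0.19 × 141 = 26.790
Maximum at age 9 (26.790).

9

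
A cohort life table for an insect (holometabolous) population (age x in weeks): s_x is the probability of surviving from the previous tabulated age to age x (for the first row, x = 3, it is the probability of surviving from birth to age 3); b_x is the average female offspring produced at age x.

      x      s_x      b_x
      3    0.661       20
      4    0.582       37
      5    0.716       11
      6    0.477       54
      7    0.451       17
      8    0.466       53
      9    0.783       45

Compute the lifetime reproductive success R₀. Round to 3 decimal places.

Survivorship from birth: l_x = s_3·s_4·…·s_x.
  l_3 = 0.66100
  l_4 = 0.38470
  l_5 = 0.27545
  l_6 = 0.13139
  l_7 = 0.05926
  l_8 = 0.02761
  l_9 = 0.02162
R₀ = Σ l_x b_x:
  age 3: 0.66100 × 20 = 13.2200
  age 4: 0.38470 × 37 = 14.2339
  age 5: 0.27545 × 11 = 3.0299
  age 6: 0.13139 × 54 = 7.0951
  age 7: 0.05926 × 17 = 1.0074
  age 8: 0.02761 × 53 = 1.4633
  age 9: 0.02162 × 45 = 0.9729
R₀ = 13.2200 + 14.2339 + 3.0299 + 7.0951 + 1.0074 + 1.4633 + 0.9729 = 41.0226

41.023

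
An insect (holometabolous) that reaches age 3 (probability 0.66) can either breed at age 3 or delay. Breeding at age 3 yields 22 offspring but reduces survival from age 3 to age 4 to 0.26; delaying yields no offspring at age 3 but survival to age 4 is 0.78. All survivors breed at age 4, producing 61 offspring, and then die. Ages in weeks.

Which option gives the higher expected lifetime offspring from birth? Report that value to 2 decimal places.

31.40

breed at age 3: R₀ = 0.66 × (22 + 0.26 × 61) = 0.66 × 37.8600 = 24.9876
delay to age 4: R₀ = 0.66 × (0.78 × 61) = 0.66 × 47.5800 = 31.4028
Higher: delay to age 4 (31.4028).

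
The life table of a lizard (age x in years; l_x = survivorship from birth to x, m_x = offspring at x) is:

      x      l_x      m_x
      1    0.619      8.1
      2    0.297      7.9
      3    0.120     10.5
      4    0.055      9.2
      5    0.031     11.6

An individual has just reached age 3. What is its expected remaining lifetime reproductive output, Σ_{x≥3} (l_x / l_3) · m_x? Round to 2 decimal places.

17.71

l_3 = 0.120. Conditional survival from age 3 to x is l_x / l_3.
  x=3: (0.120/0.120) × 10.5 = 10.5000
  x=4: (0.055/0.120) × 9.2 = 4.2167
  x=5: (0.031/0.120) × 11.6 = 2.9967
Sum = 10.5000 + 4.2167 + 2.9967 = 17.7133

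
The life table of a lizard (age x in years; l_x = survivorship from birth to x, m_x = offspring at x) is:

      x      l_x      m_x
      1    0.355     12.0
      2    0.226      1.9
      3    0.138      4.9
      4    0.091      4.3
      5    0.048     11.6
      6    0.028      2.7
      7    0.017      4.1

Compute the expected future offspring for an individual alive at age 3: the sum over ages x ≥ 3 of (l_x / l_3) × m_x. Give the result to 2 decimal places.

l_3 = 0.138. Conditional survival from age 3 to x is l_x / l_3.
  x=3: (0.138/0.138) × 4.9 = 4.9000
  x=4: (0.091/0.138) × 4.3 = 2.8355
  x=5: (0.048/0.138) × 11.6 = 4.0348
  x=6: (0.028/0.138) × 2.7 = 0.5478
  x=7: (0.017/0.138) × 4.1 = 0.5051
Sum = 4.9000 + 2.8355 + 4.0348 + 0.5478 + 0.5051 = 12.8232

12.82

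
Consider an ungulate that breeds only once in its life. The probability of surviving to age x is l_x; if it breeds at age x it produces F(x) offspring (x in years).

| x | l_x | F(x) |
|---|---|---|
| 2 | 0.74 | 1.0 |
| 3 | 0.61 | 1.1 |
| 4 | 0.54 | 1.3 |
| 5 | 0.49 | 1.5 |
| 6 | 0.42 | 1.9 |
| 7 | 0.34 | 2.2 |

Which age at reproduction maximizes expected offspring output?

6

Expected offspring if breeding at age x = l_x × F(x):
  age 2: 0.74 × 1.0 = 0.740
  age 3: 0.61 × 1.1 = 0.671
  age 4: 0.54 × 1.3 = 0.702
  age 5: 0.49 × 1.5 = 0.735
  age 6: 0.42 × 1.9 = 0.798
  age 7: 0.34 × 2.2 = 0.748
Maximum at age 6 (0.798).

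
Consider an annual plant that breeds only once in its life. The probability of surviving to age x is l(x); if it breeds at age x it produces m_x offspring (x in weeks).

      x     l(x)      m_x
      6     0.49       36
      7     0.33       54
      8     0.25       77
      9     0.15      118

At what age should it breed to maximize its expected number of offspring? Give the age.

8

Expected offspring if breeding at age x = l(x) × m_x:
  age 6: 0.49 × 36 = 17.640
  age 7: 0.33 × 54 = 17.820
  age 8: 0.25 × 77 = 19.250
  age 9: 0.15 × 118 = 17.700
Maximum at age 8 (19.250).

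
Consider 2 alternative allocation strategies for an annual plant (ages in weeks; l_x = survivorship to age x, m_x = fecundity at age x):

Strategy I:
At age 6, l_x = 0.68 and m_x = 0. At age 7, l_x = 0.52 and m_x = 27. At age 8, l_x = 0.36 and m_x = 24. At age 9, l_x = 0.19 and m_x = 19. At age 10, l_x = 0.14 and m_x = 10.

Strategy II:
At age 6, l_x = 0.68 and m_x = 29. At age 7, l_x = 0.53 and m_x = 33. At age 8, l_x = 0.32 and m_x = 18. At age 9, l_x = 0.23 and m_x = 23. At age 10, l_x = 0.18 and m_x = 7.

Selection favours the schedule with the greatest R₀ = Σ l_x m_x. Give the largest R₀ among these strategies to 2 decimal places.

49.52

Strategy I: R₀ = 0.68×0 + 0.52×27 + 0.36×24 + 0.19×19 + 0.14×10 = 27.6900
Strategy II: R₀ = 0.68×29 + 0.53×33 + 0.32×18 + 0.23×23 + 0.18×7 = 49.5200
Highest R₀: strategy II with 49.5200.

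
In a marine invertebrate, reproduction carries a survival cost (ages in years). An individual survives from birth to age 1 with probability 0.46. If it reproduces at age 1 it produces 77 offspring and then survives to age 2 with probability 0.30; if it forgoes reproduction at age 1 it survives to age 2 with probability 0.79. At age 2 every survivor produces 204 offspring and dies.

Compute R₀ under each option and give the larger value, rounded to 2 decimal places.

74.13

breed at age 1: R₀ = 0.46 × (77 + 0.30 × 204) = 0.46 × 138.2000 = 63.5720
delay to age 2: R₀ = 0.46 × (0.79 × 204) = 0.46 × 161.1600 = 74.1336
Higher: delay to age 2 (74.1336).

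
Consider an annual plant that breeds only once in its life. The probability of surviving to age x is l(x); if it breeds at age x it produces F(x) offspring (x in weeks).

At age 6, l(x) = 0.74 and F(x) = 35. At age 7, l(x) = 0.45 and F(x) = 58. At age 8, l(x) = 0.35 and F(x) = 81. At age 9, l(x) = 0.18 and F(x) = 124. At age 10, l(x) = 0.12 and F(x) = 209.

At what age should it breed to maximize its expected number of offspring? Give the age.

8

Expected offspring if breeding at age x = l(x) × F(x):
  age 6: 0.74 × 35 = 25.900
  age 7: 0.45 × 58 = 26.100
  age 8: 0.35 × 81 = 28.350
  age 9: 0.18 × 124 = 22.320
  age 10: 0.12 × 209 = 25.080
Maximum at age 8 (28.350).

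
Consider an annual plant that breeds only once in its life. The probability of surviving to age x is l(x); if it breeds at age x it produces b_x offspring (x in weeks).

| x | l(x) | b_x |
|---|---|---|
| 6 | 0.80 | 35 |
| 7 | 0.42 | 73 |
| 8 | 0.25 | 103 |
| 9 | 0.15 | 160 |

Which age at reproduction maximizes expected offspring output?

7

Expected offspring if breeding at age x = l(x) × b_x:
  age 6: 0.80 × 35 = 28.000
  age 7: 0.42 × 73 = 30.660
  age 8: 0.25 × 103 = 25.750
  age 9: 0.15 × 160 = 24.000
Maximum at age 7 (30.660).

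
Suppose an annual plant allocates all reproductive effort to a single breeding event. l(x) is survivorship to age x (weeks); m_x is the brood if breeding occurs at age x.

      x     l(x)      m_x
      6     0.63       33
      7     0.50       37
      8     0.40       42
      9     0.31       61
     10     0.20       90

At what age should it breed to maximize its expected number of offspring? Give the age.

Expected offspring if breeding at age x = l(x) × m_x:
  age 6: 0.63 × 33 = 20.790
  age 7: 0.50 × 37 = 18.500
  age 8: 0.40 × 42 = 16.800
  age 9: 0.31 × 61 = 18.910
  age 10: 0.20 × 90 = 18.000
Maximum at age 6 (20.790).

6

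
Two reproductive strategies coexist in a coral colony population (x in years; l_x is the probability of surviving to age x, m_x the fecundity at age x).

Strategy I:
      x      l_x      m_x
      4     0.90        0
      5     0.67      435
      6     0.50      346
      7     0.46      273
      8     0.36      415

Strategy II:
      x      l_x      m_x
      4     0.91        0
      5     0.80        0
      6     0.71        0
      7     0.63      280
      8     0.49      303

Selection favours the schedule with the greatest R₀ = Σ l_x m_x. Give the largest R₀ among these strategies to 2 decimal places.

Strategy I: R₀ = 0.90×0 + 0.67×435 + 0.50×346 + 0.46×273 + 0.36×415 = 739.4300
Strategy II: R₀ = 0.91×0 + 0.80×0 + 0.71×0 + 0.63×280 + 0.49×303 = 324.8700
Highest R₀: strategy I with 739.4300.

739.43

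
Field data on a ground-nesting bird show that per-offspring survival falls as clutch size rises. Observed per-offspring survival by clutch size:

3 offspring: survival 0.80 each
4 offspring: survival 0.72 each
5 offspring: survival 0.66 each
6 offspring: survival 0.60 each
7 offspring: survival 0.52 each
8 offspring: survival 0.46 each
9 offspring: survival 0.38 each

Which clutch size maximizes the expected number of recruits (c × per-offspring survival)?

8

Expected recruits = c × s(c):
  c=3: 3 × 0.80 = 2.400
  c=4: 4 × 0.72 = 2.880
  c=5: 5 × 0.66 = 3.300
  c=6: 6 × 0.60 = 3.600
  c=7: 7 × 0.52 = 3.640
  c=8: 8 × 0.46 = 3.680
  c=9: 9 × 0.38 = 3.420
Maximum at c = 8 (3.680 recruits).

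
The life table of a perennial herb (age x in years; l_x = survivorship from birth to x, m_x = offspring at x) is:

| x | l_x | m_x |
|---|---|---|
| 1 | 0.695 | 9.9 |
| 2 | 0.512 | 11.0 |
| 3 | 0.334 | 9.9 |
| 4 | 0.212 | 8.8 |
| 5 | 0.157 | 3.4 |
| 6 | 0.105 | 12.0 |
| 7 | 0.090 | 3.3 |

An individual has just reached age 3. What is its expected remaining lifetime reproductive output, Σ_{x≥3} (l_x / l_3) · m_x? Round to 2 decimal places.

l_3 = 0.334. Conditional survival from age 3 to x is l_x / l_3.
  x=3: (0.334/0.334) × 9.9 = 9.9000
  x=4: (0.212/0.334) × 8.8 = 5.5856
  x=5: (0.157/0.334) × 3.4 = 1.5982
  x=6: (0.105/0.334) × 12.0 = 3.7725
  x=7: (0.090/0.334) × 3.3 = 0.8892
Sum = 9.9000 + 5.5856 + 1.5982 + 3.7725 + 0.8892 = 21.7455

21.75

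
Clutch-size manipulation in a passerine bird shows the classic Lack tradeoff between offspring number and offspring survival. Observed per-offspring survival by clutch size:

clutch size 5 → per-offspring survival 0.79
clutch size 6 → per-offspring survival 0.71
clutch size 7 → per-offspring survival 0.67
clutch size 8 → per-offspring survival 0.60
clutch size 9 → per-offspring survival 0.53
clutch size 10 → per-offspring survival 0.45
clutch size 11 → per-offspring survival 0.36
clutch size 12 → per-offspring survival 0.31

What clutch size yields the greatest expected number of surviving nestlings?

Expected surviving nestlings = c × s(c):
  c=5: 5 × 0.79 = 3.950
  c=6: 6 × 0.71 = 4.260
  c=7: 7 × 0.67 = 4.690
  c=8: 8 × 0.60 = 4.800
  c=9: 9 × 0.53 = 4.770
  c=10: 10 × 0.45 = 4.500
  c=11: 11 × 0.36 = 3.960
  c=12: 12 × 0.31 = 3.720
Maximum at c = 8 (4.800 surviving nestlings).

8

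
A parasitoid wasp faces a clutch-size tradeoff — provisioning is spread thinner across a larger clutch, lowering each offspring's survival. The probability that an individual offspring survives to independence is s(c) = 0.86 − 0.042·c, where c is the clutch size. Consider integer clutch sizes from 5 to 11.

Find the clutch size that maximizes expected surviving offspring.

Expected surviving offspring = c × s(c):
  c=5: 5 × 0.650 = 3.250
  c=6: 6 × 0.608 = 3.648
  c=7: 7 × 0.566 = 3.962
  c=8: 8 × 0.524 = 4.192
  c=9: 9 × 0.482 = 4.338
  c=10: 10 × 0.440 = 4.400
  c=11: 11 × 0.398 = 4.378
Maximum at c = 10 (4.400 surviving offspring).

10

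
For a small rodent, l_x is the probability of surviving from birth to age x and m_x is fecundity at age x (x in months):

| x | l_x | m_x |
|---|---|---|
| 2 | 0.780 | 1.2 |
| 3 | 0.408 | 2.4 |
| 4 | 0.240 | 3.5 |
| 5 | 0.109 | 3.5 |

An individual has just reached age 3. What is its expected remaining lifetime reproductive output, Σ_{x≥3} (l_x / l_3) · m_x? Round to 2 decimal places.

5.39

l_3 = 0.408. Conditional survival from age 3 to x is l_x / l_3.
  x=3: (0.408/0.408) × 2.4 = 2.4000
  x=4: (0.240/0.408) × 3.5 = 2.0588
  x=5: (0.109/0.408) × 3.5 = 0.9350
Sum = 2.4000 + 2.0588 + 0.9350 = 5.3939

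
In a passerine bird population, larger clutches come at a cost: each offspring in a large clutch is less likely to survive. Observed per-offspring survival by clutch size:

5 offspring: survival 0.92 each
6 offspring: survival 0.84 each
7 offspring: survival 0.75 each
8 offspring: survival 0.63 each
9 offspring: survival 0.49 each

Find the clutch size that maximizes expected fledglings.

7

Expected fledglings = c × s(c):
  c=5: 5 × 0.92 = 4.600
  c=6: 6 × 0.84 = 5.040
  c=7: 7 × 0.75 = 5.250
  c=8: 8 × 0.63 = 5.040
  c=9: 9 × 0.49 = 4.410
Maximum at c = 7 (5.250 fledglings).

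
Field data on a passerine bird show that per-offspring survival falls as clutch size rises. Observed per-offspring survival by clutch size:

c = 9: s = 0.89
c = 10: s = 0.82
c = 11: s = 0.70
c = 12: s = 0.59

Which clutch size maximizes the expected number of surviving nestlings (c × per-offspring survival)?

Expected surviving nestlings = c × s(c):
  c=9: 9 × 0.89 = 8.010
  c=10: 10 × 0.82 = 8.200
  c=11: 11 × 0.70 = 7.700
  c=12: 12 × 0.59 = 7.080
Maximum at c = 10 (8.200 surviving nestlings).

10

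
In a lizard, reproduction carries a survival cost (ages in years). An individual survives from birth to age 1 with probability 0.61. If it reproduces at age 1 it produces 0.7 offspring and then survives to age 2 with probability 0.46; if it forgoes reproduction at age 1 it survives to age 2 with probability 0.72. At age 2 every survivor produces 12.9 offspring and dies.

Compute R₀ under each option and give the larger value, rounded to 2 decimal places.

5.67

breed at age 1: R₀ = 0.61 × (0.7 + 0.46 × 12.9) = 0.61 × 6.6340 = 4.0467
delay to age 2: R₀ = 0.61 × (0.72 × 12.9) = 0.61 × 9.2880 = 5.6657
Higher: delay to age 2 (5.6657).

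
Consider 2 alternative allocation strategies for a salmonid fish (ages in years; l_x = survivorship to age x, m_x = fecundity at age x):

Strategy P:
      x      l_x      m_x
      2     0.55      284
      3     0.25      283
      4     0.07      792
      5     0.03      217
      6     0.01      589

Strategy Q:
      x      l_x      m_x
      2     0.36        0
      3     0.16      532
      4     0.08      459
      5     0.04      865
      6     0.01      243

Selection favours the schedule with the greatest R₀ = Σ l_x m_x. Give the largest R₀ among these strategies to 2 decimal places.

Strategy P: R₀ = 0.55×284 + 0.25×283 + 0.07×792 + 0.03×217 + 0.01×589 = 294.7900
Strategy Q: R₀ = 0.36×0 + 0.16×532 + 0.08×459 + 0.04×865 + 0.01×243 = 158.8700
Highest R₀: strategy P with 294.7900.

294.79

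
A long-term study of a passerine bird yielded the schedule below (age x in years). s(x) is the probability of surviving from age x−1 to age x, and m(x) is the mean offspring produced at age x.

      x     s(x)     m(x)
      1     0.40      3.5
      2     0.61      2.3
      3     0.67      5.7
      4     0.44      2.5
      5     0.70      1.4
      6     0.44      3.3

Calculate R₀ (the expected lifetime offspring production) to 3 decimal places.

3.216

Survivorship from birth: l_x = s_1·s_2·…·s_x.
  l_1 = 0.40000
  l_2 = 0.24400
  l_3 = 0.16348
  l_4 = 0.07193
  l_5 = 0.05035
  l_6 = 0.02215
R₀ = Σ l_x m(x):
  age 1: 0.40000 × 3.5 = 1.4000
  age 2: 0.24400 × 2.3 = 0.5612
  age 3: 0.16348 × 5.7 = 0.9318
  age 4: 0.07193 × 2.5 = 0.1798
  age 5: 0.05035 × 1.4 = 0.0705
  age 6: 0.02215 × 3.3 = 0.0731
R₀ = 1.4000 + 0.5612 + 0.9318 + 0.1798 + 0.0705 + 0.0731 = 3.2164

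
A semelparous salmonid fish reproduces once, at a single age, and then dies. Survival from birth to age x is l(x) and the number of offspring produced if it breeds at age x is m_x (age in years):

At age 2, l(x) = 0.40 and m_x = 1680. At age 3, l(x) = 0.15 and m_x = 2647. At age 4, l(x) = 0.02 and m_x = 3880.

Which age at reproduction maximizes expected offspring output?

Expected offspring if breeding at age x = l(x) × m_x:
  age 2: 0.40 × 1680 = 672.000
  age 3: 0.15 × 2647 = 397.050
  age 4: 0.02 × 3880 = 77.600
Maximum at age 2 (672.000).

2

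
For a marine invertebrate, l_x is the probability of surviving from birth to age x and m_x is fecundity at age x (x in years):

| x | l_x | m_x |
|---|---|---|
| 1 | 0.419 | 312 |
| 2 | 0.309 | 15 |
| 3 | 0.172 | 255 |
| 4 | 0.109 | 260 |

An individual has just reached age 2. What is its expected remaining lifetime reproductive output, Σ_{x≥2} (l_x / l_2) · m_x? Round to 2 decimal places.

248.66

l_2 = 0.309. Conditional survival from age 2 to x is l_x / l_2.
  x=2: (0.309/0.309) × 15 = 15.0000
  x=3: (0.172/0.309) × 255 = 141.9417
  x=4: (0.109/0.309) × 260 = 91.7152
Sum = 15.0000 + 141.9417 + 91.7152 = 248.6570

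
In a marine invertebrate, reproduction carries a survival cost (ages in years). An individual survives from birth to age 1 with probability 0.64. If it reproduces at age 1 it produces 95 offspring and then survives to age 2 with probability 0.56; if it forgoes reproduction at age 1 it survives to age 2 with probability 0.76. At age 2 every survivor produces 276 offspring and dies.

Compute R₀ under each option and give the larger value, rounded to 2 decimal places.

159.72

breed at age 1: R₀ = 0.64 × (95 + 0.56 × 276) = 0.64 × 249.5600 = 159.7184
delay to age 2: R₀ = 0.64 × (0.76 × 276) = 0.64 × 209.7600 = 134.2464
Higher: breed at age 1 (159.7184).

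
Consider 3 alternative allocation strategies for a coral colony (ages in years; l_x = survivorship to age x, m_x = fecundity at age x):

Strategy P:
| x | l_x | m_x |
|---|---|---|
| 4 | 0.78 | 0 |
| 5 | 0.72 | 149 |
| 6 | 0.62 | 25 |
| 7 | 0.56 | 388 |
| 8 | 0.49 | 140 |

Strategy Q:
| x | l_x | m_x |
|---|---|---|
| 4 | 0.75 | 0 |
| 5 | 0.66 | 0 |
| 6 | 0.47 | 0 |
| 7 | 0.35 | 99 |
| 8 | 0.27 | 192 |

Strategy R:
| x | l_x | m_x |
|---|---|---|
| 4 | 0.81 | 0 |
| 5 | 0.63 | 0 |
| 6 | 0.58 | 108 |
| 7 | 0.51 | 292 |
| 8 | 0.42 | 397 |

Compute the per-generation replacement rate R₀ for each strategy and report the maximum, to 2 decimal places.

Strategy P: R₀ = 0.78×0 + 0.72×149 + 0.62×25 + 0.56×388 + 0.49×140 = 408.6600
Strategy Q: R₀ = 0.75×0 + 0.66×0 + 0.47×0 + 0.35×99 + 0.27×192 = 86.4900
Strategy R: R₀ = 0.81×0 + 0.63×0 + 0.58×108 + 0.51×292 + 0.42×397 = 378.3000
Highest R₀: strategy P with 408.6600.

408.66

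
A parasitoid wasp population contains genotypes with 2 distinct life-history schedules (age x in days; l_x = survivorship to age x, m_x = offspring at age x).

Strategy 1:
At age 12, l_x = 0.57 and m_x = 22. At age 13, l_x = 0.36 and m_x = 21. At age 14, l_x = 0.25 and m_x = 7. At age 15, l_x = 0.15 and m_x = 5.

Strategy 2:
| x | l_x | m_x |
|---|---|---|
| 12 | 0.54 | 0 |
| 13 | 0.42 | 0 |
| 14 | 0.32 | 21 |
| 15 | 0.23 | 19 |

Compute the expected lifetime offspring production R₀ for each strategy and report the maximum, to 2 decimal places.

Strategy 1: R₀ = 0.57×22 + 0.36×21 + 0.25×7 + 0.15×5 = 22.6000
Strategy 2: R₀ = 0.54×0 + 0.42×0 + 0.32×21 + 0.23×19 = 11.0900
Highest R₀: strategy 1 with 22.6000.

22.60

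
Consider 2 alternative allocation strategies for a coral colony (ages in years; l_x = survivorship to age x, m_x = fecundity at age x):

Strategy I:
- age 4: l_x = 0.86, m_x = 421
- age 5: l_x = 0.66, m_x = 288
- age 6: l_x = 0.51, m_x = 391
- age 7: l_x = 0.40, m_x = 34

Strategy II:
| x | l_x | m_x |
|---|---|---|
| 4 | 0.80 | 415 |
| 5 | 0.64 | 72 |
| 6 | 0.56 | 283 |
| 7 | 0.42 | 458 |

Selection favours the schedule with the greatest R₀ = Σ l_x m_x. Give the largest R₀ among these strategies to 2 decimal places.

765.15

Strategy I: R₀ = 0.86×421 + 0.66×288 + 0.51×391 + 0.40×34 = 765.1500
Strategy II: R₀ = 0.80×415 + 0.64×72 + 0.56×283 + 0.42×458 = 728.9200
Highest R₀: strategy I with 765.1500.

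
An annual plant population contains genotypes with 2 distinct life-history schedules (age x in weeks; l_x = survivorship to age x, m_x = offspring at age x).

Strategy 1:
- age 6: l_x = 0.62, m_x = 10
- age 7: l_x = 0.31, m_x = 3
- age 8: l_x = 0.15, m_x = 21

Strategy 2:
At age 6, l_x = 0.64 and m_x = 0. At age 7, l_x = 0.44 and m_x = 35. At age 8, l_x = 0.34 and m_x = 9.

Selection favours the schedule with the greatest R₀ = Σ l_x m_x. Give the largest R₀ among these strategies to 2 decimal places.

18.46

Strategy 1: R₀ = 0.62×10 + 0.31×3 + 0.15×21 = 10.2800
Strategy 2: R₀ = 0.64×0 + 0.44×35 + 0.34×9 = 18.4600
Highest R₀: strategy 2 with 18.4600.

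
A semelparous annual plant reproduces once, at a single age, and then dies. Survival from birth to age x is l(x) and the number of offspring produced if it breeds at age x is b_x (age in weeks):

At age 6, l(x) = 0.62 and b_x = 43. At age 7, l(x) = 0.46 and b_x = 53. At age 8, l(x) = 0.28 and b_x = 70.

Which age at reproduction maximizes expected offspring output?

6

Expected offspring if breeding at age x = l(x) × b_x:
  age 6: 0.62 × 43 = 26.660
  age 7: 0.46 × 53 = 24.380
  age 8: 0.28 × 70 = 19.600
Maximum at age 6 (26.660).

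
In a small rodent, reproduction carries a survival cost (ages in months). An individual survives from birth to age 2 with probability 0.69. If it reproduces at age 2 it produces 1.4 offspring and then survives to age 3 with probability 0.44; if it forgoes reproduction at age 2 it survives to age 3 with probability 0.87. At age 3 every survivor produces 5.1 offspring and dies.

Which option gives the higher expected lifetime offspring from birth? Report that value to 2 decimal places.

breed at age 2: R₀ = 0.69 × (1.4 + 0.44 × 5.1) = 0.69 × 3.6440 = 2.5144
delay to age 3: R₀ = 0.69 × (0.87 × 5.1) = 0.69 × 4.4370 = 3.0615
Higher: delay to age 3 (3.0615).

3.06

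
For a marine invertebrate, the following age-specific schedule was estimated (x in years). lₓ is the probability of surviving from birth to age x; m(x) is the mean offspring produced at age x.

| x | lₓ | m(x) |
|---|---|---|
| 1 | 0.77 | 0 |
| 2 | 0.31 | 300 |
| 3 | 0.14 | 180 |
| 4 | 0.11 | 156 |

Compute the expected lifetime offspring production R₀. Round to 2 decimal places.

R₀ = Σ lₓ m(x):
  age 1: 0.77 × 0 = 0.0000
  age 2: 0.31 × 300 = 93.0000
  age 3: 0.14 × 180 = 25.2000
  age 4: 0.11 × 156 = 17.1600
R₀ = 0.0000 + 93.0000 + 25.2000 + 17.1600 = 135.3600

135.36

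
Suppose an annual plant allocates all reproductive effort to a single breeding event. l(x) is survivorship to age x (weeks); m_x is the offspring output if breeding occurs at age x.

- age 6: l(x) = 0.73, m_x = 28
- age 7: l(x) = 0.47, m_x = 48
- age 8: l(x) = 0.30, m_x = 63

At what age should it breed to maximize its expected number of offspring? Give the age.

Expected offspring if breeding at age x = l(x) × m_x:
  age 6: 0.73 × 28 = 20.440
  age 7: 0.47 × 48 = 22.560
  age 8: 0.30 × 63 = 18.900
Maximum at age 7 (22.560).

7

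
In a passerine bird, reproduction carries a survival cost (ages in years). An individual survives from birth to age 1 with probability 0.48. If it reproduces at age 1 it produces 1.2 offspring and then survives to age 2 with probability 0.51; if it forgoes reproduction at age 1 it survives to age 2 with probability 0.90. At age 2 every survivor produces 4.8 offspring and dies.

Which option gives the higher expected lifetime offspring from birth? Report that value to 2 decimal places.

2.07

breed at age 1: R₀ = 0.48 × (1.2 + 0.51 × 4.8) = 0.48 × 3.6480 = 1.7510
delay to age 2: R₀ = 0.48 × (0.90 × 4.8) = 0.48 × 4.3200 = 2.0736
Higher: delay to age 2 (2.0736).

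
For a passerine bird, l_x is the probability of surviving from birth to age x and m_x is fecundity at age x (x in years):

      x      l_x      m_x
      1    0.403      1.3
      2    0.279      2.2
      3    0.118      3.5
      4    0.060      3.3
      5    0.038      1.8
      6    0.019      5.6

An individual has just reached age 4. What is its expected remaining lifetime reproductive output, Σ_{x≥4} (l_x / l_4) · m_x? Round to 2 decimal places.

l_4 = 0.060. Conditional survival from age 4 to x is l_x / l_4.
  x=4: (0.060/0.060) × 3.3 = 3.3000
  x=5: (0.038/0.060) × 1.8 = 1.1400
  x=6: (0.019/0.060) × 5.6 = 1.7733
Sum = 3.3000 + 1.1400 + 1.7733 = 6.2133

6.21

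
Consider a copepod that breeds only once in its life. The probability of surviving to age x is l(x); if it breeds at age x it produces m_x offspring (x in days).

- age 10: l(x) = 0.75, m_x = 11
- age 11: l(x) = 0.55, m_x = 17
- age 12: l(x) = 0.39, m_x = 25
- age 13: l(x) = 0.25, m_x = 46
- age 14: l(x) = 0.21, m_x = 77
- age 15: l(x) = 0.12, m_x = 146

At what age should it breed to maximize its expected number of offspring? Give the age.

Expected offspring if breeding at age x = l(x) × m_x:
  age 10: 0.75 × 11 = 8.250
  age 11: 0.55 × 17 = 9.350
  age 12: 0.39 × 25 = 9.750
  age 13: 0.25 × 46 = 11.500
  age 14: 0.21 × 77 = 16.170
  age 15: 0.12 × 146 = 17.520
Maximum at age 15 (17.520).

15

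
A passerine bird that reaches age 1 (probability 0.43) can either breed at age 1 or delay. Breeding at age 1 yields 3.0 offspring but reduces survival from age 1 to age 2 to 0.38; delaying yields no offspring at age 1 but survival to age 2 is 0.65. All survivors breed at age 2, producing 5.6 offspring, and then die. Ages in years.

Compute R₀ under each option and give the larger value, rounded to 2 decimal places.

breed at age 1: R₀ = 0.43 × (3.0 + 0.38 × 5.6) = 0.43 × 5.1280 = 2.2050
delay to age 2: R₀ = 0.43 × (0.65 × 5.6) = 0.43 × 3.6400 = 1.5652
Higher: breed at age 1 (2.2050).

2.21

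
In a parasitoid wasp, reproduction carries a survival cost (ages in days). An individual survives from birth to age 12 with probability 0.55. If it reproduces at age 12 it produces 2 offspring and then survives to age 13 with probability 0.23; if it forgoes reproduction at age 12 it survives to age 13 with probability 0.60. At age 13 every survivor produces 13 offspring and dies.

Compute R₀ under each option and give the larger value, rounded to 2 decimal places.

breed at age 12: R₀ = 0.55 × (2 + 0.23 × 13) = 0.55 × 4.9900 = 2.7445
delay to age 13: R₀ = 0.55 × (0.60 × 13) = 0.55 × 7.8000 = 4.2900
Higher: delay to age 13 (4.2900).

4.29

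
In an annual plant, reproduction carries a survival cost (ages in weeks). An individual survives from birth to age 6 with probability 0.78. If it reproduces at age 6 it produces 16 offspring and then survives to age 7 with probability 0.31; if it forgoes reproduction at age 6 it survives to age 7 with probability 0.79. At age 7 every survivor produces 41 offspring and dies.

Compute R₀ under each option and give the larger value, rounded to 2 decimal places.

25.26

breed at age 6: R₀ = 0.78 × (16 + 0.31 × 41) = 0.78 × 28.7100 = 22.3938
delay to age 7: R₀ = 0.78 × (0.79 × 41) = 0.78 × 32.3900 = 25.2642
Higher: delay to age 7 (25.2642).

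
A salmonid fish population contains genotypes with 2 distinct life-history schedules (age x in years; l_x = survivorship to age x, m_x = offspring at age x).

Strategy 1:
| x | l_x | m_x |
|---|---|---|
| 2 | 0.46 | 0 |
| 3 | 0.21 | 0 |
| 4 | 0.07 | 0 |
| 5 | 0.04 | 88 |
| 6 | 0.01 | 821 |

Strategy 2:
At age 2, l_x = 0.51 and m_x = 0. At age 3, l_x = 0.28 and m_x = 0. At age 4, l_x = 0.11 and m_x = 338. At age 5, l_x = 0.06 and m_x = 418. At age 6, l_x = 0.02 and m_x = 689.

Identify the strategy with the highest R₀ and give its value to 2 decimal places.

Strategy 1: R₀ = 0.46×0 + 0.21×0 + 0.07×0 + 0.04×88 + 0.01×821 = 11.7300
Strategy 2: R₀ = 0.51×0 + 0.28×0 + 0.11×338 + 0.06×418 + 0.02×689 = 76.0400
Highest R₀: strategy 2 with 76.0400.

76.04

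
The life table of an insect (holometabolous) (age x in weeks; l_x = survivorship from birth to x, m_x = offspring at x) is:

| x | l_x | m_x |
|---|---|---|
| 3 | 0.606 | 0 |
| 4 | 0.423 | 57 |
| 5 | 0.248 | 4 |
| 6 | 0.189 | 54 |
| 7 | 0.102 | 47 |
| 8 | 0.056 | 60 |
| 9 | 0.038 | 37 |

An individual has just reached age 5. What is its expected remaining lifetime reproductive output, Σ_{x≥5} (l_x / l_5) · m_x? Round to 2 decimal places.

l_5 = 0.248. Conditional survival from age 5 to x is l_x / l_5.
  x=5: (0.248/0.248) × 4 = 4.0000
  x=6: (0.189/0.248) × 54 = 41.1532
  x=7: (0.102/0.248) × 47 = 19.3306
  x=8: (0.056/0.248) × 60 = 13.5484
  x=9: (0.038/0.248) × 37 = 5.6694
Sum = 4.0000 + 41.1532 + 19.3306 + 13.5484 + 5.6694 = 83.7016

83.70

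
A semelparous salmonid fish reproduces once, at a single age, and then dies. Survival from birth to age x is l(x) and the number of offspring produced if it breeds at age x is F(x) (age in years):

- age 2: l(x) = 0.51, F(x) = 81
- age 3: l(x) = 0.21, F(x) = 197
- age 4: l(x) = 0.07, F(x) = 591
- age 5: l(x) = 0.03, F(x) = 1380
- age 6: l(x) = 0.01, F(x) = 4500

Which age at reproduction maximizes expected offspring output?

Expected offspring if breeding at age x = l(x) × F(x):
  age 2: 0.51 × 81 = 41.310
  age 3: 0.21 × 197 = 41.370
  age 4: 0.07 × 591 = 41.370
  age 5: 0.03 × 1380 = 41.400
  age 6: 0.01 × 4500 = 45.000
Maximum at age 6 (45.000).

6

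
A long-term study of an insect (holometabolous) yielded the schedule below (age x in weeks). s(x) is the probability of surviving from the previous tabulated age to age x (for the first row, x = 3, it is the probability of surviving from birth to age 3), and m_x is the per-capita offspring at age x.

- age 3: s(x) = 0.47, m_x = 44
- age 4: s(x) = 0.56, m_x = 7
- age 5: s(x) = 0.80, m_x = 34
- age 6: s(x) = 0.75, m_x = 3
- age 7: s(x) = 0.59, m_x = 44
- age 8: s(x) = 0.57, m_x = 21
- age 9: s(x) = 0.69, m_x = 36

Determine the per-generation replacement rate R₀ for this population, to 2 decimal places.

36.69

Survivorship from birth: l_x = s_3·s_4·…·s_x.
  l_3 = 0.47000
  l_4 = 0.26320
  l_5 = 0.21056
  l_6 = 0.15792
  l_7 = 0.09317
  l_8 = 0.05311
  l_9 = 0.03664
R₀ = Σ l_x m_x:
  age 3: 0.47000 × 44 = 20.6800
  age 4: 0.26320 × 7 = 1.8424
  age 5: 0.21056 × 34 = 7.1590
  age 6: 0.15792 × 3 = 0.4738
  age 7: 0.09317 × 44 = 4.0995
  age 8: 0.05311 × 21 = 1.1153
  age 9: 0.03664 × 36 = 1.3190
R₀ = 20.6800 + 1.8424 + 7.1590 + 0.4738 + 4.0995 + 1.1153 + 1.3190 = 36.6890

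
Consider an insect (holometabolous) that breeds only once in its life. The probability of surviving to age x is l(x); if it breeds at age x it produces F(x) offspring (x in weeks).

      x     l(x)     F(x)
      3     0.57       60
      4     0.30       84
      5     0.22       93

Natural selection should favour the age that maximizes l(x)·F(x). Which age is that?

3

Expected offspring if breeding at age x = l(x) × F(x):
  age 3: 0.57 × 60 = 34.200
  age 4: 0.30 × 84 = 25.200
  age 5: 0.22 × 93 = 20.460
Maximum at age 3 (34.200).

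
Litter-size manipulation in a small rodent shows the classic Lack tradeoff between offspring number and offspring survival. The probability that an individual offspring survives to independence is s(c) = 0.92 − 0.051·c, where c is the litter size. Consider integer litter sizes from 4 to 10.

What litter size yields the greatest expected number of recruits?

9

Expected recruits = c × s(c):
  c=4: 4 × 0.716 = 2.864
  c=5: 5 × 0.665 = 3.325
  c=6: 6 × 0.614 = 3.684
  c=7: 7 × 0.563 = 3.941
  c=8: 8 × 0.512 = 4.096
  c=9: 9 × 0.461 = 4.149
  c=10: 10 × 0.410 = 4.100
Maximum at c = 9 (4.149 recruits).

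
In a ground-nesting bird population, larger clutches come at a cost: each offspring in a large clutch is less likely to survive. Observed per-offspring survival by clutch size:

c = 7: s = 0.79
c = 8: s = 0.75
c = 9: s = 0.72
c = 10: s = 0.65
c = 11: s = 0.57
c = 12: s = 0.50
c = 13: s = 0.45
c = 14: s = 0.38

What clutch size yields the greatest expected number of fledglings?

10

Expected fledglings = c × s(c):
  c=7: 7 × 0.79 = 5.530
  c=8: 8 × 0.75 = 6.000
  c=9: 9 × 0.72 = 6.480
  c=10: 10 × 0.65 = 6.500
  c=11: 11 × 0.57 = 6.270
  c=12: 12 × 0.50 = 6.000
  c=13: 13 × 0.45 = 5.850
  c=14: 14 × 0.38 = 5.320
Maximum at c = 10 (6.500 fledglings).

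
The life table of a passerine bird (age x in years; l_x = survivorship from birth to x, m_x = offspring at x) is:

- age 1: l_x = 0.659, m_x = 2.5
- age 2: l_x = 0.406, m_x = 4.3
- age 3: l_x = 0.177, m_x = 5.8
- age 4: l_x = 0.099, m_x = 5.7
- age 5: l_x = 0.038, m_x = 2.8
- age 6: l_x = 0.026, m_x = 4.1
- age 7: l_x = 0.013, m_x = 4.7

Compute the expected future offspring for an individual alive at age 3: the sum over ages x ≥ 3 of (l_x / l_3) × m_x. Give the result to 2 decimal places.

l_3 = 0.177. Conditional survival from age 3 to x is l_x / l_3.
  x=3: (0.177/0.177) × 5.8 = 5.8000
  x=4: (0.099/0.177) × 5.7 = 3.1881
  x=5: (0.038/0.177) × 2.8 = 0.6011
  x=6: (0.026/0.177) × 4.1 = 0.6023
  x=7: (0.013/0.177) × 4.7 = 0.3452
Sum = 5.8000 + 3.1881 + 0.6011 + 0.6023 + 0.3452 = 10.5367

10.54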